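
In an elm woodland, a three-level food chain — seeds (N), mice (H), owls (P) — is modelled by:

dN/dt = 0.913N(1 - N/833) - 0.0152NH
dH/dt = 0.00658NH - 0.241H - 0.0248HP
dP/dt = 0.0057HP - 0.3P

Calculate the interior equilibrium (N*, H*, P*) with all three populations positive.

From dP/dt = 0: 0.0057H* = 0.3, so H* = 52.6.
From dN/dt = 0: 0.913(1 - N*/833) = 0.0152·52.6, giving N* = 833·(1 - 0.876) = 103.
From dH/dt = 0: 0.00658·103 - 0.241 = 0.0248P*, so P* = 0.437/0.0248 = 17.6.

N* ≈ 103, H* ≈ 52.6, P* ≈ 17.6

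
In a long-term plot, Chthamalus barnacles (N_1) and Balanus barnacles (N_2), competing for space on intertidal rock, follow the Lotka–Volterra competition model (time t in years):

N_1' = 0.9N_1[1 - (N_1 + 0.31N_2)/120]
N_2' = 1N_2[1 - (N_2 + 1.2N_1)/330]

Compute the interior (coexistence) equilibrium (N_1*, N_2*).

Setting both brackets to zero gives the nullclines N_1 + 0.31N_2 = 120 and 1.2N_1 + N_2 = 330.
Substituting N_2 = 330 - 1.2N_1 into the first: N_1(1 - 0.31·1.2) = 120 - 0.31·330.
So N_1* = 17.7/0.628 = 28.2, and then N_2* = 330 - 1.2·28.2 = 296.

N_1* ≈ 28.2, N_2* ≈ 296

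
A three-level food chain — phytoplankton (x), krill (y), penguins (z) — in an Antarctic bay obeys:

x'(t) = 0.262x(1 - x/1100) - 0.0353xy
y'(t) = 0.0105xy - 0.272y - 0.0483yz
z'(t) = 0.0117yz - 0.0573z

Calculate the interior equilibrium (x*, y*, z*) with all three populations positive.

From dz/dt = 0: 0.0117y* = 0.0573, so y* = 4.9.
From dx/dt = 0: 0.262(1 - x*/1100) = 0.0353·4.9, giving x* = 1100·(1 - 0.66) = 374.
From dy/dt = 0: 0.0105·374 - 0.272 = 0.0483z*, so z* = 3.66/0.0483 = 75.7.

x* ≈ 374, y* ≈ 4.9, z* ≈ 75.7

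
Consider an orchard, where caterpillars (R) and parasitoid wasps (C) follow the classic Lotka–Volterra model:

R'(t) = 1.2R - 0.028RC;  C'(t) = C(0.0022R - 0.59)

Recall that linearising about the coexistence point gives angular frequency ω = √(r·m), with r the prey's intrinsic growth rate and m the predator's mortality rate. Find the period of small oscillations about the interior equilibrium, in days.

T ≈ 7.47 days

Here r = 1.2 and m = 0.59, so r·m = 0.708.
ω = √0.708 = 0.841 per day, hence T = 2π/ω ≈ 7.47 days.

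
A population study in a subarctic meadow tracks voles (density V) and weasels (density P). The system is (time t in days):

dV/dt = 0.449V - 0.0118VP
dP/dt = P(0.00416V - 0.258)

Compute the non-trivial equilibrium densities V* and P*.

Set dP/dt = 0 with P > 0: 0.00416V - 0.258 = 0, so V* = 0.258/0.00416 = 62.
Set dV/dt = 0 with V > 0: 0.449 - 0.0118P = 0, so P* = 0.449/0.0118 = 38.1.

V* ≈ 62, P* ≈ 38.1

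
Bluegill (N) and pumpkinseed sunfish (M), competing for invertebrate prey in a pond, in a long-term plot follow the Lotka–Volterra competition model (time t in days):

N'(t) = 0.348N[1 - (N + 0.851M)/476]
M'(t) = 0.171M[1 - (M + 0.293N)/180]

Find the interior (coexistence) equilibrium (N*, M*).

Setting both brackets to zero gives the nullclines N + 0.851M = 476 and 0.293N + M = 180.
Substituting M = 180 - 0.293N into the first: N(1 - 0.851·0.293) = 476 - 0.851·180.
So N* = 323/0.751 = 430, and then M* = 180 - 0.293·430 = 54.

N* ≈ 430, M* ≈ 54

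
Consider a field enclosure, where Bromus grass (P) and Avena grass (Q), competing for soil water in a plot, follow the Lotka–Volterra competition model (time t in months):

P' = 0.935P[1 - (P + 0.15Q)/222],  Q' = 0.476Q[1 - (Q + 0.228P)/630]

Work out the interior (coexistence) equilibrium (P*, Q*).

Setting both brackets to zero gives the nullclines P + 0.15Q = 222 and 0.228P + Q = 630.
Substituting Q = 630 - 0.228P into the first: P(1 - 0.15·0.228) = 222 - 0.15·630.
So P* = 128/0.966 = 132, and then Q* = 630 - 0.228·132 = 600.

P* ≈ 132, Q* ≈ 600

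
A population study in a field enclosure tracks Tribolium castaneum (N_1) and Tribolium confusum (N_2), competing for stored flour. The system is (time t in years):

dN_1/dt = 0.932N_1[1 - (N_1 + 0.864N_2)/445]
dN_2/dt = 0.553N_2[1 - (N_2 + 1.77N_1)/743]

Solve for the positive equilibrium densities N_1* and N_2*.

Setting both brackets to zero gives the nullclines N_1 + 0.864N_2 = 445 and 1.77N_1 + N_2 = 743.
Substituting N_2 = 743 - 1.77N_1 into the first: N_1(1 - 0.864·1.77) = 445 - 0.864·743.
So N_1* = -197/-0.529 = 372, and then N_2* = 743 - 1.77·372 = 84.4.

N_1* ≈ 372, N_2* ≈ 84.4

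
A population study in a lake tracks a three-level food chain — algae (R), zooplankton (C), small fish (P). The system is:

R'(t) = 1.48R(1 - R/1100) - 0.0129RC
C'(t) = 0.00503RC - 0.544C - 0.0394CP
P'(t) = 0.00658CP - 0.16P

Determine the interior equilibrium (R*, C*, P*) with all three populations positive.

From dP/dt = 0: 0.00658C* = 0.16, so C* = 24.3.
From dR/dt = 0: 1.48(1 - R*/1100) = 0.0129·24.3, giving R* = 1100·(1 - 0.212) = 867.
From dC/dt = 0: 0.00503·867 - 0.544 = 0.0394P*, so P* = 3.82/0.0394 = 96.9.

R* ≈ 867, C* ≈ 24.3, P* ≈ 96.9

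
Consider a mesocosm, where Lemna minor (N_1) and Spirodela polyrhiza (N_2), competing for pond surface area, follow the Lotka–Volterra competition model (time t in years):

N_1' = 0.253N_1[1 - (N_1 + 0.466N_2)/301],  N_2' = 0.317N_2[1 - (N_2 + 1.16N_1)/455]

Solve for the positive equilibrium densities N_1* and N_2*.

N_1* ≈ 194, N_2* ≈ 230

Setting both brackets to zero gives the nullclines N_1 + 0.466N_2 = 301 and 1.16N_1 + N_2 = 455.
Substituting N_2 = 455 - 1.16N_1 into the first: N_1(1 - 0.466·1.16) = 301 - 0.466·455.
So N_1* = 89/0.459 = 194, and then N_2* = 455 - 1.16·194 = 230.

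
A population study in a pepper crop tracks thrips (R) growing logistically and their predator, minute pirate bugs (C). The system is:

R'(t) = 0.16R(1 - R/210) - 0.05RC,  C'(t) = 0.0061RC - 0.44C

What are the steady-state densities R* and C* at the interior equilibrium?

R* ≈ 72.1, C* ≈ 2.1

From dC/dt = 0 with C > 0: 0.0061R* = 0.44, so R* = 72.1.
Substitute into dR/dt = 0: 0.16(1 - 72.1/210) = 0.05C*.
The bracket is 0.657, giving C* = 0.105/0.05 = 2.1.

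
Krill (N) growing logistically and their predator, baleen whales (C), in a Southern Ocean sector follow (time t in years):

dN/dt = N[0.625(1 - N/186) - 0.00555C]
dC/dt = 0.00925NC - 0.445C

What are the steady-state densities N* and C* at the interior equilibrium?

N* ≈ 48.1, C* ≈ 83.5

From dC/dt = 0 with C > 0: 0.00925N* = 0.445, so N* = 48.1.
Substitute into dN/dt = 0: 0.625(1 - 48.1/186) = 0.00555C*.
The bracket is 0.741, giving C* = 0.463/0.00555 = 83.5.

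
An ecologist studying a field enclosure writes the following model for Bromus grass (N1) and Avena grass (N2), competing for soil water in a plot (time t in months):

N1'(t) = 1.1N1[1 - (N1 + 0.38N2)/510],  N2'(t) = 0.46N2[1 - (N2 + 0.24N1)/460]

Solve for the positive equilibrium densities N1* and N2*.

N1* ≈ 369, N2* ≈ 371

Setting both brackets to zero gives the nullclines N1 + 0.38N2 = 510 and 0.24N1 + N2 = 460.
Substituting N2 = 460 - 0.24N1 into the first: N1(1 - 0.38·0.24) = 510 - 0.38·460.
So N1* = 335/0.909 = 369, and then N2* = 460 - 0.24·369 = 371.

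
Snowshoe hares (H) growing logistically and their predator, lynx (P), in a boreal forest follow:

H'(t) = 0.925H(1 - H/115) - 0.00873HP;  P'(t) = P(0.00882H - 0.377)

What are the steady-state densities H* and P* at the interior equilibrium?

H* ≈ 42.7, P* ≈ 66.6

From dP/dt = 0 with P > 0: 0.00882H* = 0.377, so H* = 42.7.
Substitute into dH/dt = 0: 0.925(1 - 42.7/115) = 0.00873P*.
The bracket is 0.628, giving P* = 0.581/0.00873 = 66.6.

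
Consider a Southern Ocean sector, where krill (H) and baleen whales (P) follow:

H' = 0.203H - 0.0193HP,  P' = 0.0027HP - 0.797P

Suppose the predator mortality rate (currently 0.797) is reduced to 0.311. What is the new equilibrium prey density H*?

At the interior fixed point, setting dP/dt = 0 with P > 0 fixes H* = (predator death rate)/(HP coefficient) — independent of the other coefficients.
With the change, H* = 0.311/0.0027 = 115; it falls from 295.

H* ≈ 115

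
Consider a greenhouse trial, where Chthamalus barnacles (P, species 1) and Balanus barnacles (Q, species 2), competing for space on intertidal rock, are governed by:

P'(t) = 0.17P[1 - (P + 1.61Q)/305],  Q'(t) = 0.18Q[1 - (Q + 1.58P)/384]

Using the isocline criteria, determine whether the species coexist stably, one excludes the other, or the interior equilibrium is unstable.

unstable coexistence (outcome depends on initial conditions)

Compare the nullcline intercepts: K1/α12 = 305/1.61 = 189 < K2 = 384; K2/α21 = 384/1.58 = 243 < K1 = 305.
Since both are reversed, neither can invade when rare; the interior point is a saddle.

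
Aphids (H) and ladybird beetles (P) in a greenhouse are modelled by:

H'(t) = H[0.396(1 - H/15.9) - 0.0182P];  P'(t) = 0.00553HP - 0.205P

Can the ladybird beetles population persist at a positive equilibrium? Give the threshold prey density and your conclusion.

The predator equation gives dP/dt > 0 only when H > 0.205/0.00553 = 37.1.
Without the predator, H → K = 15.9. Since 15.9 < 37.1, the predator cannot invade.

Threshold H = 37.1; K < 37.1, so no, the predator goes extinct.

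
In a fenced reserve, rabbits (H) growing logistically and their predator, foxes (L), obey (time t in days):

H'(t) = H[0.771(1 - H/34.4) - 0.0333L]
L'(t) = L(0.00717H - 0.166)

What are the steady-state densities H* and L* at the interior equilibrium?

From dL/dt = 0 with L > 0: 0.00717H* = 0.166, so H* = 23.2.
Substitute into dH/dt = 0: 0.771(1 - 23.2/34.4) = 0.0333L*.
The bracket is 0.327, giving L* = 0.252/0.0333 = 7.57.

H* ≈ 23.2, L* ≈ 7.57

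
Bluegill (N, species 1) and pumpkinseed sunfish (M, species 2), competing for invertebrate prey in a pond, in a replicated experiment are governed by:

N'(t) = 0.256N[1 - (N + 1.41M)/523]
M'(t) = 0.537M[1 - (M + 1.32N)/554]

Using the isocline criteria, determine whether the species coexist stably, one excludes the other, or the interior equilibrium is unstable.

Compare the nullcline intercepts: K1/α12 = 523/1.41 = 371 < K2 = 554; K2/α21 = 554/1.32 = 420 < K1 = 523.
Since both are reversed, neither can invade when rare; the interior point is a saddle.

unstable coexistence (outcome depends on initial conditions)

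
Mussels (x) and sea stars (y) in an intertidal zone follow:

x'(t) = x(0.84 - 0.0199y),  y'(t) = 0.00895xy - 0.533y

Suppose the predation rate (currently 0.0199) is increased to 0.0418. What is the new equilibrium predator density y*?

At the interior fixed point, setting dx/dt = 0 with x > 0 fixes y* = (prey growth rate)/(xy coefficient) — independent of the other coefficients.
With the change, y* = 0.84/0.0418 = 20.1; it falls from 42.2.

y* ≈ 20.1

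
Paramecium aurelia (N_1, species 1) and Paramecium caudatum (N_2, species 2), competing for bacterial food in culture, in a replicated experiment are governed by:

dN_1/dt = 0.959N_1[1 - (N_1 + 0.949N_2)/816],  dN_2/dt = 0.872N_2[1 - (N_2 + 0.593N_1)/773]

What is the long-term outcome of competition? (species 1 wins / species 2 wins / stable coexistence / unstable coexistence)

Compare the nullcline intercepts: K1/α12 = 816/0.949 = 860 > K2 = 773; K2/α21 = 773/0.593 = 1300 > K1 = 816.
Since both inequalities hold, each species can invade when rare, so the interior equilibrium is stable.

stable coexistence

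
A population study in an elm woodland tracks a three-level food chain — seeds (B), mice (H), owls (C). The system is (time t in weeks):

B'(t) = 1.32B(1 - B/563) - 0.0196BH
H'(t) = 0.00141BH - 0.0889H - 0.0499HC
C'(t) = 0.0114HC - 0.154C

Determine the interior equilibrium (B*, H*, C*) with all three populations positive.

From dC/dt = 0: 0.0114H* = 0.154, so H* = 13.5.
From dB/dt = 0: 1.32(1 - B*/563) = 0.0196·13.5, giving B* = 563·(1 - 0.201) = 450.
From dH/dt = 0: 0.00141·450 - 0.0889 = 0.0499C*, so C* = 0.546/0.0499 = 10.9.

B* ≈ 450, H* ≈ 13.5, C* ≈ 10.9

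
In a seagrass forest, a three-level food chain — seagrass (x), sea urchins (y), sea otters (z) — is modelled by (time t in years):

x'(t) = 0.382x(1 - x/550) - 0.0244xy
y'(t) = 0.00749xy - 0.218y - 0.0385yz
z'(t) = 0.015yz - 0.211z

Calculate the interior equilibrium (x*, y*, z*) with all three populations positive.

x* ≈ 55.8, y* ≈ 14.1, z* ≈ 5.2

From dz/dt = 0: 0.015y* = 0.211, so y* = 14.1.
From dx/dt = 0: 0.382(1 - x*/550) = 0.0244·14.1, giving x* = 550·(1 - 0.898) = 55.8.
From dy/dt = 0: 0.00749·55.8 - 0.218 = 0.0385z*, so z* = 0.2/0.0385 = 5.2.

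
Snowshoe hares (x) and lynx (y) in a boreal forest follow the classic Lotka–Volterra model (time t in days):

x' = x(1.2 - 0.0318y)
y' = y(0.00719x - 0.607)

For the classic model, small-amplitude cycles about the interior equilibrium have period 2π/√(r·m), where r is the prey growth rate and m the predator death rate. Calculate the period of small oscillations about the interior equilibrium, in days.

T ≈ 7.36 days

Here r = 1.2 and m = 0.607, so r·m = 0.728.
ω = √0.728 = 0.853 per day, hence T = 2π/ω ≈ 7.36 days.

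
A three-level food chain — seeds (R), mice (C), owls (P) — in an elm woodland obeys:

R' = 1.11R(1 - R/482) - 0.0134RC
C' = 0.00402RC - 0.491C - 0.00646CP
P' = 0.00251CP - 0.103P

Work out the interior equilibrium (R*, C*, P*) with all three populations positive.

From dP/dt = 0: 0.00251C* = 0.103, so C* = 41.
From dR/dt = 0: 1.11(1 - R*/482) = 0.0134·41, giving R* = 482·(1 - 0.495) = 243.
From dC/dt = 0: 0.00402·243 - 0.491 = 0.00646P*, so P* = 0.487/0.00646 = 75.3.

R* ≈ 243, C* ≈ 41, P* ≈ 75.3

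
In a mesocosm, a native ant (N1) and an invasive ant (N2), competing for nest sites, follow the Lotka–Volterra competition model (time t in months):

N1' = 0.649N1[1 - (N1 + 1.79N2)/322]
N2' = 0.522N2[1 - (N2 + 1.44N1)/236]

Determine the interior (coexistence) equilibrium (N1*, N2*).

N1* ≈ 63.7, N2* ≈ 144

Setting both brackets to zero gives the nullclines N1 + 1.79N2 = 322 and 1.44N1 + N2 = 236.
Substituting N2 = 236 - 1.44N1 into the first: N1(1 - 1.79·1.44) = 322 - 1.79·236.
So N1* = -100/-1.58 = 63.7, and then N2* = 236 - 1.44·63.7 = 144.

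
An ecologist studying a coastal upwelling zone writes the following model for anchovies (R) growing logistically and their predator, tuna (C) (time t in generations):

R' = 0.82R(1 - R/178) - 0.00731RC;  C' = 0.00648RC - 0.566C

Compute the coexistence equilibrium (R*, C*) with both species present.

R* ≈ 87.3, C* ≈ 57.1

From dC/dt = 0 with C > 0: 0.00648R* = 0.566, so R* = 87.3.
Substitute into dR/dt = 0: 0.82(1 - 87.3/178) = 0.00731C*.
The bracket is 0.509, giving C* = 0.418/0.00731 = 57.1.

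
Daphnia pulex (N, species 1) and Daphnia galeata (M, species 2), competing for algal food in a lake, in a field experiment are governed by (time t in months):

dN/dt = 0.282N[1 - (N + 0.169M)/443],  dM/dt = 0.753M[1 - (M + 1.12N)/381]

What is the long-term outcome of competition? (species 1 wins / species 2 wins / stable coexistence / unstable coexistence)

species 1 excludes species 2

Compare the nullcline intercepts: K1/α12 = 443/0.169 = 2620 > K2 = 381; K2/α21 = 381/1.12 = 340 < K1 = 443.
Since the inequalities point opposite ways, species 1 can invade but species 2 cannot.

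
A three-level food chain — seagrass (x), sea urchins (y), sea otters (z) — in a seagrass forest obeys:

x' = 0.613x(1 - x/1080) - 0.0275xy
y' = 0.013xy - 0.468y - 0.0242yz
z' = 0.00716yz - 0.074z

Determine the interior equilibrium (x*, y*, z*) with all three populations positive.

x* ≈ 579, y* ≈ 10.3, z* ≈ 292

From dz/dt = 0: 0.00716y* = 0.074, so y* = 10.3.
From dx/dt = 0: 0.613(1 - x*/1080) = 0.0275·10.3, giving x* = 1080·(1 - 0.464) = 579.
From dy/dt = 0: 0.013·579 - 0.468 = 0.0242z*, so z* = 7.06/0.0242 = 292.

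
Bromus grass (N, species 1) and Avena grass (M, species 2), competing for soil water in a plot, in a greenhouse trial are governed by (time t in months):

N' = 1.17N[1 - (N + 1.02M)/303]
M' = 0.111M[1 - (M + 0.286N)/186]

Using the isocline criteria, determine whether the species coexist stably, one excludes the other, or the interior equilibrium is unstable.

stable coexistence

Compare the nullcline intercepts: K1/α12 = 303/1.02 = 297 > K2 = 186; K2/α21 = 186/0.286 = 650 > K1 = 303.
Since both inequalities hold, each species can invade when rare, so the interior equilibrium is stable.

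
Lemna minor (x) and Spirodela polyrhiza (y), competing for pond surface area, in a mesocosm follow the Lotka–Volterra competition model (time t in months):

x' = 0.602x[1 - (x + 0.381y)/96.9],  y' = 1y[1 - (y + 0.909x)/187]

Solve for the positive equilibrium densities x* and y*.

x* ≈ 39.2, y* ≈ 151

Setting both brackets to zero gives the nullclines x + 0.381y = 96.9 and 0.909x + y = 187.
Substituting y = 187 - 0.909x into the first: x(1 - 0.381·0.909) = 96.9 - 0.381·187.
So x* = 25.7/0.654 = 39.2, and then y* = 187 - 0.909·39.2 = 151.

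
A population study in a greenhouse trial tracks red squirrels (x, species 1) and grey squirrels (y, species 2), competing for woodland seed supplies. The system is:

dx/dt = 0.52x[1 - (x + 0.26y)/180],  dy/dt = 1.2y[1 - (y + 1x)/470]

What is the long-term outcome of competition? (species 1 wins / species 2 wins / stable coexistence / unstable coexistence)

Compare the nullcline intercepts: K1/α12 = 180/0.26 = 692 > K2 = 470; K2/α21 = 470/1 = 470 > K1 = 180.
Since both inequalities hold, each species can invade when rare, so the interior equilibrium is stable.

stable coexistence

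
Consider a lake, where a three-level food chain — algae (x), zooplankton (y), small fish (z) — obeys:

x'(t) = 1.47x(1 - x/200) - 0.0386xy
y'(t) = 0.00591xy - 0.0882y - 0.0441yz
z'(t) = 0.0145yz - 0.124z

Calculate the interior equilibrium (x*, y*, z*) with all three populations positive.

x* ≈ 155, y* ≈ 8.55, z* ≈ 18.8

From dz/dt = 0: 0.0145y* = 0.124, so y* = 8.55.
From dx/dt = 0: 1.47(1 - x*/200) = 0.0386·8.55, giving x* = 200·(1 - 0.225) = 155.
From dy/dt = 0: 0.00591·155 - 0.0882 = 0.0441z*, so z* = 0.828/0.0441 = 18.8.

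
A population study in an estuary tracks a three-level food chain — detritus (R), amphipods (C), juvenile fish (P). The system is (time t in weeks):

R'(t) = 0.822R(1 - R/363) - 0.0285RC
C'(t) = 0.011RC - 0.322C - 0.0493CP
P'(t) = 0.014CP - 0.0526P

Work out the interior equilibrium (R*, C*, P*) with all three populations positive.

R* ≈ 316, C* ≈ 3.76, P* ≈ 63.9

From dP/dt = 0: 0.014C* = 0.0526, so C* = 3.76.
From dR/dt = 0: 0.822(1 - R*/363) = 0.0285·3.76, giving R* = 363·(1 - 0.13) = 316.
From dC/dt = 0: 0.011·316 - 0.322 = 0.0493P*, so P* = 3.15/0.0493 = 63.9.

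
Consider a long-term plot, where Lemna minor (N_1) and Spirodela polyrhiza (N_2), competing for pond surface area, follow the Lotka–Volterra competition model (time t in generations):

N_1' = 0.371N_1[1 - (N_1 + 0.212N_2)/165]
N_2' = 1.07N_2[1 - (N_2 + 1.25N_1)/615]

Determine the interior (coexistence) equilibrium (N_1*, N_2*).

N_1* ≈ 47.1, N_2* ≈ 556

Setting both brackets to zero gives the nullclines N_1 + 0.212N_2 = 165 and 1.25N_1 + N_2 = 615.
Substituting N_2 = 615 - 1.25N_1 into the first: N_1(1 - 0.212·1.25) = 165 - 0.212·615.
So N_1* = 34.6/0.735 = 47.1, and then N_2* = 615 - 1.25·47.1 = 556.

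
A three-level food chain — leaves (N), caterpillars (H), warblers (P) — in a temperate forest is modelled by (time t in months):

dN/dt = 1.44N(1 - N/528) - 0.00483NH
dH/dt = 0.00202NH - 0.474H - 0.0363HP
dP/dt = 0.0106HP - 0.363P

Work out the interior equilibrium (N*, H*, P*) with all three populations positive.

From dP/dt = 0: 0.0106H* = 0.363, so H* = 34.2.
From dN/dt = 0: 1.44(1 - N*/528) = 0.00483·34.2, giving N* = 528·(1 - 0.115) = 467.
From dH/dt = 0: 0.00202·467 - 0.474 = 0.0363P*, so P* = 0.47/0.0363 = 12.9.

N* ≈ 467, H* ≈ 34.2, P* ≈ 12.9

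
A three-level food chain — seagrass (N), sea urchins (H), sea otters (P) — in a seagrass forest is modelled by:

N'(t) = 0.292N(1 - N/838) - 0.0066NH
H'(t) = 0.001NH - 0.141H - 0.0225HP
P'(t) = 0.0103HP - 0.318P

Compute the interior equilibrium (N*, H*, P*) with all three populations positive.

N* ≈ 253, H* ≈ 30.9, P* ≈ 4.99

From dP/dt = 0: 0.0103H* = 0.318, so H* = 30.9.
From dN/dt = 0: 0.292(1 - N*/838) = 0.0066·30.9, giving N* = 838·(1 - 0.698) = 253.
From dH/dt = 0: 0.001·253 - 0.141 = 0.0225P*, so P* = 0.112/0.0225 = 4.99.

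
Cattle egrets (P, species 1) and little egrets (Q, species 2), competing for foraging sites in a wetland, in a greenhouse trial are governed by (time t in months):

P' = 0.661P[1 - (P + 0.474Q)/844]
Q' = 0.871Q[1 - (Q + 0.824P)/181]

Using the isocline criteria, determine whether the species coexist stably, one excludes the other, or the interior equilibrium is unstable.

species 1 excludes species 2

Compare the nullcline intercepts: K1/α12 = 844/0.474 = 1780 > K2 = 181; K2/α21 = 181/0.824 = 220 < K1 = 844.
Since the inequalities point opposite ways, species 1 can invade but species 2 cannot.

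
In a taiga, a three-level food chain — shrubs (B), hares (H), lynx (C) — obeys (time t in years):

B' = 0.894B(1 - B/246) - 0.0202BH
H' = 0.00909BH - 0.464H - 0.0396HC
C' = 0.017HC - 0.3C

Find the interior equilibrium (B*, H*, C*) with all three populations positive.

B* ≈ 148, H* ≈ 17.6, C* ≈ 22.2

From dC/dt = 0: 0.017H* = 0.3, so H* = 17.6.
From dB/dt = 0: 0.894(1 - B*/246) = 0.0202·17.6, giving B* = 246·(1 - 0.399) = 148.
From dH/dt = 0: 0.00909·148 - 0.464 = 0.0396C*, so C* = 0.881/0.0396 = 22.2.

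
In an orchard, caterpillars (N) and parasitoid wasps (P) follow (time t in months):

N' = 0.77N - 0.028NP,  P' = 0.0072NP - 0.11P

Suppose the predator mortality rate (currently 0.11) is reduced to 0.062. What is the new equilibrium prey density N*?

N* ≈ 8.61

At the interior fixed point, setting dP/dt = 0 with P > 0 fixes N* = (predator death rate)/(NP coefficient) — independent of the other coefficients.
With the change, N* = 0.062/0.0072 = 8.61; it falls from 15.3.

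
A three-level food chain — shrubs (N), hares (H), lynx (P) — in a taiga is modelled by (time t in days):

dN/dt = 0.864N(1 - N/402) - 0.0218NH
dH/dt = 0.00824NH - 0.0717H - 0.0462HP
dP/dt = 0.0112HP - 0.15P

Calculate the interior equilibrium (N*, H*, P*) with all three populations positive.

From dP/dt = 0: 0.0112H* = 0.15, so H* = 13.4.
From dN/dt = 0: 0.864(1 - N*/402) = 0.0218·13.4, giving N* = 402·(1 - 0.338) = 266.
From dH/dt = 0: 0.00824·266 - 0.0717 = 0.0462P*, so P* = 2.12/0.0462 = 45.9.

N* ≈ 266, H* ≈ 13.4, P* ≈ 45.9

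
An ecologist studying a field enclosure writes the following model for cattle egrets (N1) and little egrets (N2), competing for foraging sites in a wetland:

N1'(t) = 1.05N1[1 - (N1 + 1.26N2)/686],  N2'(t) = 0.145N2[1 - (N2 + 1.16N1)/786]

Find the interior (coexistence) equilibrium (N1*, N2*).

Setting both brackets to zero gives the nullclines N1 + 1.26N2 = 686 and 1.16N1 + N2 = 786.
Substituting N2 = 786 - 1.16N1 into the first: N1(1 - 1.26·1.16) = 686 - 1.26·786.
So N1* = -304/-0.462 = 659, and then N2* = 786 - 1.16·659 = 21.1.

N1* ≈ 659, N2* ≈ 21.1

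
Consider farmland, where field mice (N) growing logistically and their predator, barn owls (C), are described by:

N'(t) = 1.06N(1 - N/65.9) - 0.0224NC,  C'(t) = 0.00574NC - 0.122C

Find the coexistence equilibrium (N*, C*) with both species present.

N* ≈ 21.3, C* ≈ 32.1

From dC/dt = 0 with C > 0: 0.00574N* = 0.122, so N* = 21.3.
Substitute into dN/dt = 0: 1.06(1 - 21.3/65.9) = 0.0224C*.
The bracket is 0.677, giving C* = 0.718/0.0224 = 32.1.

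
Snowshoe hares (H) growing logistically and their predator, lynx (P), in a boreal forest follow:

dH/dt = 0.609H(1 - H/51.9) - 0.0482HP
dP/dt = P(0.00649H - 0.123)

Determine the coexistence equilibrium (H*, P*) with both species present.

H* ≈ 19, P* ≈ 8.02

From dP/dt = 0 with P > 0: 0.00649H* = 0.123, so H* = 19.
Substitute into dH/dt = 0: 0.609(1 - 19/51.9) = 0.0482P*.
The bracket is 0.635, giving P* = 0.387/0.0482 = 8.02.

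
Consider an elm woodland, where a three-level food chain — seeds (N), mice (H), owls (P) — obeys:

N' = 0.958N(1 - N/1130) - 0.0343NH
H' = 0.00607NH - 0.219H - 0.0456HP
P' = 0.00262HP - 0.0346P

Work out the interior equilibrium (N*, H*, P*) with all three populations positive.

N* ≈ 596, H* ≈ 13.2, P* ≈ 74.5

From dP/dt = 0: 0.00262H* = 0.0346, so H* = 13.2.
From dN/dt = 0: 0.958(1 - N*/1130) = 0.0343·13.2, giving N* = 1130·(1 - 0.473) = 596.
From dH/dt = 0: 0.00607·596 - 0.219 = 0.0456P*, so P* = 3.4/0.0456 = 74.5.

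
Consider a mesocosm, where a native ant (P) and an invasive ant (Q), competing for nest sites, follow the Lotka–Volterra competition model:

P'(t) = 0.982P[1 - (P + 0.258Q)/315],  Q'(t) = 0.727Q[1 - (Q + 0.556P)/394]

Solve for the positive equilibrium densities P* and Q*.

Setting both brackets to zero gives the nullclines P + 0.258Q = 315 and 0.556P + Q = 394.
Substituting Q = 394 - 0.556P into the first: P(1 - 0.258·0.556) = 315 - 0.258·394.
So P* = 213/0.857 = 249, and then Q* = 394 - 0.556·249 = 256.

P* ≈ 249, Q* ≈ 256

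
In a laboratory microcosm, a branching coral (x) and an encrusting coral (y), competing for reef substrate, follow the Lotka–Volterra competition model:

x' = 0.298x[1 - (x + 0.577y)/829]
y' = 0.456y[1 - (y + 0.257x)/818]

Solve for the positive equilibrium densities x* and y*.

x* ≈ 419, y* ≈ 710

Setting both brackets to zero gives the nullclines x + 0.577y = 829 and 0.257x + y = 818.
Substituting y = 818 - 0.257x into the first: x(1 - 0.577·0.257) = 829 - 0.577·818.
So x* = 357/0.852 = 419, and then y* = 818 - 0.257·419 = 710.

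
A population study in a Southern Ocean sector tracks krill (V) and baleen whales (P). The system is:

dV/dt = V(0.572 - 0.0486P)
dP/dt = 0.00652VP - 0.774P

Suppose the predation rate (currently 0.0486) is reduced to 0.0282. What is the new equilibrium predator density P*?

P* ≈ 20.3

At the interior fixed point, setting dV/dt = 0 with V > 0 fixes P* = (prey growth rate)/(VP coefficient) — independent of the other coefficients.
With the change, P* = 0.572/0.0282 = 20.3; it rises from 11.8.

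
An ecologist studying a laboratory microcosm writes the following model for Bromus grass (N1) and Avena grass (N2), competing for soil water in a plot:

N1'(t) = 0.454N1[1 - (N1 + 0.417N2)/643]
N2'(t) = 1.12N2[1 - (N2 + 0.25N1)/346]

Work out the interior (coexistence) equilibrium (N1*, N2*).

N1* ≈ 557, N2* ≈ 207

Setting both brackets to zero gives the nullclines N1 + 0.417N2 = 643 and 0.25N1 + N2 = 346.
Substituting N2 = 346 - 0.25N1 into the first: N1(1 - 0.417·0.25) = 643 - 0.417·346.
So N1* = 499/0.896 = 557, and then N2* = 346 - 0.25·557 = 207.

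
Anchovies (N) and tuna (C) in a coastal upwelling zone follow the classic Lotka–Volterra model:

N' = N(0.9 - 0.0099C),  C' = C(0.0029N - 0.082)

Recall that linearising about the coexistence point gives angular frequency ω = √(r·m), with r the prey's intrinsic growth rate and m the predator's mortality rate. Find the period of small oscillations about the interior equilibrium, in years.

T ≈ 23.1 years

Here r = 0.9 and m = 0.082, so r·m = 0.0738.
ω = √0.0738 = 0.272 per year, hence T = 2π/ω ≈ 23.1 years.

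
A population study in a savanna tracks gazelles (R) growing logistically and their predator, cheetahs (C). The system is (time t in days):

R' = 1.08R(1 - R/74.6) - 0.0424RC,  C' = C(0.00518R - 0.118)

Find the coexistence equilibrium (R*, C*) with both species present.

From dC/dt = 0 with C > 0: 0.00518R* = 0.118, so R* = 22.8.
Substitute into dR/dt = 0: 1.08(1 - 22.8/74.6) = 0.0424C*.
The bracket is 0.695, giving C* = 0.75/0.0424 = 17.7.

R* ≈ 22.8, C* ≈ 17.7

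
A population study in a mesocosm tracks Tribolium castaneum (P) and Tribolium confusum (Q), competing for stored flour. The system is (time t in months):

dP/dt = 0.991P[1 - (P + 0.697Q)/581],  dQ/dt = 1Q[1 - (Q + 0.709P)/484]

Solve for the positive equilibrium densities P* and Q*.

Setting both brackets to zero gives the nullclines P + 0.697Q = 581 and 0.709P + Q = 484.
Substituting Q = 484 - 0.709P into the first: P(1 - 0.697·0.709) = 581 - 0.697·484.
So P* = 244/0.506 = 482, and then Q* = 484 - 0.709·482 = 142.

P* ≈ 482, Q* ≈ 142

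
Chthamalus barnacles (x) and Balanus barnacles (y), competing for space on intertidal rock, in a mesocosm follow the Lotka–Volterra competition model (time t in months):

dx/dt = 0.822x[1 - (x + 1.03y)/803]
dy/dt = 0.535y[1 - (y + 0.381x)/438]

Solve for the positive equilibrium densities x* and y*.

x* ≈ 579, y* ≈ 217

Setting both brackets to zero gives the nullclines x + 1.03y = 803 and 0.381x + y = 438.
Substituting y = 438 - 0.381x into the first: x(1 - 1.03·0.381) = 803 - 1.03·438.
So x* = 352/0.608 = 579, and then y* = 438 - 0.381·579 = 217.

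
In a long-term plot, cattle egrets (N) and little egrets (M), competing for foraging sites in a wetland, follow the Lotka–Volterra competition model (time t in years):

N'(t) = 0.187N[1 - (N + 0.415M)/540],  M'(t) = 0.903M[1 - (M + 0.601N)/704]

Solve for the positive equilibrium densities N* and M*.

Setting both brackets to zero gives the nullclines N + 0.415M = 540 and 0.601N + M = 704.
Substituting M = 704 - 0.601N into the first: N(1 - 0.415·0.601) = 540 - 0.415·704.
So N* = 248/0.751 = 330, and then M* = 704 - 0.601·330 = 506.

N* ≈ 330, M* ≈ 506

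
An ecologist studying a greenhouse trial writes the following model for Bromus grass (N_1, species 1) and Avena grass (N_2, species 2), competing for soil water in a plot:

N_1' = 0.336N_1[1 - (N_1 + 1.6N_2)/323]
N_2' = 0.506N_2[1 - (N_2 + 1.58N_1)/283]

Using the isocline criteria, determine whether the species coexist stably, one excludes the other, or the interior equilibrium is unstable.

unstable coexistence (outcome depends on initial conditions)

Compare the nullcline intercepts: K1/α12 = 323/1.6 = 202 < K2 = 283; K2/α21 = 283/1.58 = 179 < K1 = 323.
Since both are reversed, neither can invade when rare; the interior point is a saddle.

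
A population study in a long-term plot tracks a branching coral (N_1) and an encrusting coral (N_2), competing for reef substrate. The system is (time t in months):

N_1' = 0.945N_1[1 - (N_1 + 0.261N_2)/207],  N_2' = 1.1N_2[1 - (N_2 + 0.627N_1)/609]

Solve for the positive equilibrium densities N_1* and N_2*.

N_1* ≈ 57.5, N_2* ≈ 573

Setting both brackets to zero gives the nullclines N_1 + 0.261N_2 = 207 and 0.627N_1 + N_2 = 609.
Substituting N_2 = 609 - 0.627N_1 into the first: N_1(1 - 0.261·0.627) = 207 - 0.261·609.
So N_1* = 48.1/0.836 = 57.5, and then N_2* = 609 - 0.627·57.5 = 573.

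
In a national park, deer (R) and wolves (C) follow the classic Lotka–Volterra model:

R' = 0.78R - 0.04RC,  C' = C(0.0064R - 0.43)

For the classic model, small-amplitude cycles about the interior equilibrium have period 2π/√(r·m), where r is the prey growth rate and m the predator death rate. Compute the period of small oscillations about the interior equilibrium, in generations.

T ≈ 10.8 generations

Here r = 0.78 and m = 0.43, so r·m = 0.335.
ω = √0.335 = 0.579 per generation, hence T = 2π/ω ≈ 10.8 generations.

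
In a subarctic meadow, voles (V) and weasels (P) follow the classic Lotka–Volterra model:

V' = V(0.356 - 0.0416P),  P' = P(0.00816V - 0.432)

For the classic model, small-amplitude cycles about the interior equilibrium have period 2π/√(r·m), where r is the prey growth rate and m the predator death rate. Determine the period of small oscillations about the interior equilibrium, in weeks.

T ≈ 16 weeks

Here r = 0.356 and m = 0.432, so r·m = 0.154.
ω = √0.154 = 0.392 per week, hence T = 2π/ω ≈ 16 weeks.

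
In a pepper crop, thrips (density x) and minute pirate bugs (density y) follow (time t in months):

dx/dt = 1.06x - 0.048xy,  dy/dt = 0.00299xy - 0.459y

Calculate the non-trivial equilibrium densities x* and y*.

x* ≈ 154, y* ≈ 22.1

Set dy/dt = 0 with y > 0: 0.00299x - 0.459 = 0, so x* = 0.459/0.00299 = 154.
Set dx/dt = 0 with x > 0: 1.06 - 0.048y = 0, so y* = 1.06/0.048 = 22.1.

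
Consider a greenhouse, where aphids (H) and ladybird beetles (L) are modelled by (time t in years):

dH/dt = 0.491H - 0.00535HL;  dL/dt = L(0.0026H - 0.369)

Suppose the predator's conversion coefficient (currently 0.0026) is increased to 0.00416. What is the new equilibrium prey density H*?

At the interior fixed point, setting dL/dt = 0 with L > 0 fixes H* = (predator death rate)/(HL coefficient) — independent of the other coefficients.
With the change, H* = 0.369/0.00416 = 88.7; it falls from 142.

H* ≈ 88.7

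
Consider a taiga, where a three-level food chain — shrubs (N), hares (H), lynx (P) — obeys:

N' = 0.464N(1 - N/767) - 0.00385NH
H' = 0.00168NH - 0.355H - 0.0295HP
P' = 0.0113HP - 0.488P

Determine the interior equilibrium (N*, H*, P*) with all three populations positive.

From dP/dt = 0: 0.0113H* = 0.488, so H* = 43.2.
From dN/dt = 0: 0.464(1 - N*/767) = 0.00385·43.2, giving N* = 767·(1 - 0.358) = 492.
From dH/dt = 0: 0.00168·492 - 0.355 = 0.0295P*, so P* = 0.472/0.0295 = 16.

N* ≈ 492, H* ≈ 43.2, P* ≈ 16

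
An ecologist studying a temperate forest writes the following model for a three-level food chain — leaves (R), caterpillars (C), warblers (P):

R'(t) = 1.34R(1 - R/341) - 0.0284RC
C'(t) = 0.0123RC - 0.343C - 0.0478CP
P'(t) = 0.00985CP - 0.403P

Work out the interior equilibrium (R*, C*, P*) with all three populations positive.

From dP/dt = 0: 0.00985C* = 0.403, so C* = 40.9.
From dR/dt = 0: 1.34(1 - R*/341) = 0.0284·40.9, giving R* = 341·(1 - 0.867) = 45.3.
From dC/dt = 0: 0.0123·45.3 - 0.343 = 0.0478P*, so P* = 0.214/0.0478 = 4.48.

R* ≈ 45.3, C* ≈ 40.9, P* ≈ 4.48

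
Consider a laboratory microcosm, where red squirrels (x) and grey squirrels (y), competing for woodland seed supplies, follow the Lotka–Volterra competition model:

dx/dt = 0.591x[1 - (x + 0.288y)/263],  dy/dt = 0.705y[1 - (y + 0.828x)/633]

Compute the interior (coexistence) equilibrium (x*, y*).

x* ≈ 106, y* ≈ 545

Setting both brackets to zero gives the nullclines x + 0.288y = 263 and 0.828x + y = 633.
Substituting y = 633 - 0.828x into the first: x(1 - 0.288·0.828) = 263 - 0.288·633.
So x* = 80.7/0.762 = 106, and then y* = 633 - 0.828·106 = 545.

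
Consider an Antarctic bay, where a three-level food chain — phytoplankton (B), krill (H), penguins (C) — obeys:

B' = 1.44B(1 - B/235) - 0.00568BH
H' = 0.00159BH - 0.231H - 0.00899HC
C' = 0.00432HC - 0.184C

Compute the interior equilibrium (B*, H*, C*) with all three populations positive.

From dC/dt = 0: 0.00432H* = 0.184, so H* = 42.6.
From dB/dt = 0: 1.44(1 - B*/235) = 0.00568·42.6, giving B* = 235·(1 - 0.168) = 196.
From dH/dt = 0: 0.00159·196 - 0.231 = 0.00899C*, so C* = 0.0799/0.00899 = 8.88.

B* ≈ 196, H* ≈ 42.6, C* ≈ 8.88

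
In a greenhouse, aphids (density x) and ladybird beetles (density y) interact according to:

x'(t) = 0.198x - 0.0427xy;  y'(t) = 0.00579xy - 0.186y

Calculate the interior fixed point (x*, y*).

x* ≈ 32.1, y* ≈ 4.64

Set dy/dt = 0 with y > 0: 0.00579x - 0.186 = 0, so x* = 0.186/0.00579 = 32.1.
Set dx/dt = 0 with x > 0: 0.198 - 0.0427y = 0, so y* = 0.198/0.0427 = 4.64.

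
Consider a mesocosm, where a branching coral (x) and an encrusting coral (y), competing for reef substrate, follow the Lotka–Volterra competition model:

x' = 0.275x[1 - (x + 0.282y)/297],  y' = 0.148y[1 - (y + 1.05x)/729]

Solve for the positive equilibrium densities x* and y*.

Setting both brackets to zero gives the nullclines x + 0.282y = 297 and 1.05x + y = 729.
Substituting y = 729 - 1.05x into the first: x(1 - 0.282·1.05) = 297 - 0.282·729.
So x* = 91.4/0.704 = 130, and then y* = 729 - 1.05·130 = 593.

x* ≈ 130, y* ≈ 593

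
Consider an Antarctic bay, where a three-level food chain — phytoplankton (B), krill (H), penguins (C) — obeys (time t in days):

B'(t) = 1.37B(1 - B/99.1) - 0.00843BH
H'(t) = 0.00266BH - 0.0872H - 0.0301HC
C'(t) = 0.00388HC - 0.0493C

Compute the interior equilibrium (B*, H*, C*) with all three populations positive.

From dC/dt = 0: 0.00388H* = 0.0493, so H* = 12.7.
From dB/dt = 0: 1.37(1 - B*/99.1) = 0.00843·12.7, giving B* = 99.1·(1 - 0.0782) = 91.4.
From dH/dt = 0: 0.00266·91.4 - 0.0872 = 0.0301C*, so C* = 0.156/0.0301 = 5.18.

B* ≈ 91.4, H* ≈ 12.7, C* ≈ 5.18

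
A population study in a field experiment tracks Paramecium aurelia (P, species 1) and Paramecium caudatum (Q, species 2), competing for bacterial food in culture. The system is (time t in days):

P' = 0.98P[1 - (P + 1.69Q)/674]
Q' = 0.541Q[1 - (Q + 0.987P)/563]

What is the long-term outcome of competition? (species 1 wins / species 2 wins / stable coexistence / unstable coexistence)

unstable coexistence (outcome depends on initial conditions)

Compare the nullcline intercepts: K1/α12 = 674/1.69 = 399 < K2 = 563; K2/α21 = 563/0.987 = 570 < K1 = 674.
Since both are reversed, neither can invade when rare; the interior point is a saddle.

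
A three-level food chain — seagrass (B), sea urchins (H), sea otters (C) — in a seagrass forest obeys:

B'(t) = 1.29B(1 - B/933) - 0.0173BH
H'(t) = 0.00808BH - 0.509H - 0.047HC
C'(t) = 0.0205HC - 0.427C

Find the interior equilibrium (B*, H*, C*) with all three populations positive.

B* ≈ 672, H* ≈ 20.8, C* ≈ 105

From dC/dt = 0: 0.0205H* = 0.427, so H* = 20.8.
From dB/dt = 0: 1.29(1 - B*/933) = 0.0173·20.8, giving B* = 933·(1 - 0.279) = 672.
From dH/dt = 0: 0.00808·672 - 0.509 = 0.047C*, so C* = 4.92/0.047 = 105.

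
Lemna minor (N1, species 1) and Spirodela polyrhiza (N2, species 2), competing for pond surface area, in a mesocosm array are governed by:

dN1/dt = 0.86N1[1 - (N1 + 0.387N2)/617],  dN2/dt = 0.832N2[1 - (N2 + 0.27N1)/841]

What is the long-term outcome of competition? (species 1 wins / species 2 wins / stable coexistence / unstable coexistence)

Compare the nullcline intercepts: K1/α12 = 617/0.387 = 1590 > K2 = 841; K2/α21 = 841/0.27 = 3110 > K1 = 617.
Since both inequalities hold, each species can invade when rare, so the interior equilibrium is stable.

stable coexistence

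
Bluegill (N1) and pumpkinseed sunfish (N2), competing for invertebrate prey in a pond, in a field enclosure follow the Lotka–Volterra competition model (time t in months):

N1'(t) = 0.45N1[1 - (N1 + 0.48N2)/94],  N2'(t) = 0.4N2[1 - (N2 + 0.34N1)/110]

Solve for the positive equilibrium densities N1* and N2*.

N1* ≈ 49.2, N2* ≈ 93.3

Setting both brackets to zero gives the nullclines N1 + 0.48N2 = 94 and 0.34N1 + N2 = 110.
Substituting N2 = 110 - 0.34N1 into the first: N1(1 - 0.48·0.34) = 94 - 0.48·110.
So N1* = 41.2/0.837 = 49.2, and then N2* = 110 - 0.34·49.2 = 93.3.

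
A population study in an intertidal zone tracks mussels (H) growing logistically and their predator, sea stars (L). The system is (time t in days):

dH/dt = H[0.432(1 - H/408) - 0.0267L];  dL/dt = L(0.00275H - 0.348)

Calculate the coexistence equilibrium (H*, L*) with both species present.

H* ≈ 127, L* ≈ 11.2

From dL/dt = 0 with L > 0: 0.00275H* = 0.348, so H* = 127.
Substitute into dH/dt = 0: 0.432(1 - 127/408) = 0.0267L*.
The bracket is 0.69, giving L* = 0.298/0.0267 = 11.2.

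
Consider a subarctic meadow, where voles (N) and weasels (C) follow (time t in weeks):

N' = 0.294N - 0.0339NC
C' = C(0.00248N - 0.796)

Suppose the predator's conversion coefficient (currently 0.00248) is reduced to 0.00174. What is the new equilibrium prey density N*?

At the interior fixed point, setting dC/dt = 0 with C > 0 fixes N* = (predator death rate)/(NC coefficient) — independent of the other coefficients.
With the change, N* = 0.796/0.00174 = 457; it rises from 321.

N* ≈ 457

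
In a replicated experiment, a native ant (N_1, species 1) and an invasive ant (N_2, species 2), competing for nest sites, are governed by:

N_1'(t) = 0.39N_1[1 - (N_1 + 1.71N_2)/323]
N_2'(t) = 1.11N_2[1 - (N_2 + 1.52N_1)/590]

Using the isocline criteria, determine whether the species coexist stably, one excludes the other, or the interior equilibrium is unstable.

Compare the nullcline intercepts: K1/α12 = 323/1.71 = 189 < K2 = 590; K2/α21 = 590/1.52 = 388 > K1 = 323.
Since the inequalities point opposite ways, species 2 can invade but species 1 cannot.

species 2 excludes species 1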